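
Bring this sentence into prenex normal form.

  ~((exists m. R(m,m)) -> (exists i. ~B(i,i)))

Rewrite implications/biconditionals: A → B as ¬A ∨ B.
  ~(~(exists m. R(m,m)) | (exists i. ~B(i,i)))
Drive negations inward (¬∀x A ≡ ∃x ¬A, ¬∃x A ≡ ∀x ¬A, De Morgan for ∧/∨):
  (exists m. R(m,m)) & (forall i. B(i,i))
Pull the quantifiers to the front (each side's bound variable is not free in the other side):
  exists m. forall i. (R(m,m) & B(i,i))

exists m. forall i. (R(m,m) & B(i,i))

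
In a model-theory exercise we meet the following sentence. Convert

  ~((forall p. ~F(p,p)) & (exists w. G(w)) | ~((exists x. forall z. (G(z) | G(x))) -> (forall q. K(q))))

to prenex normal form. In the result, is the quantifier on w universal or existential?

universal

Eliminate → and ↔ using ¬ and ∨.
  ~((forall p. ~F(p,p)) & (exists w. G(w)) | ~(~(exists x. forall z. (G(z) | G(x))) | (forall q. K(q))))
Drive negations inward (¬∀x A ≡ ∃x ¬A, ¬∃x A ≡ ∀x ¬A, De Morgan for ∧/∨):
  ((exists p. F(p,p)) | (forall w. ~G(w))) & ((forall x. exists z. (~G(z) & ~G(x))) | (forall q. K(q)))
All bound variables are already distinct, so no renaming is needed.
Pull the quantifiers to the front (each side's bound variable is not free in the other side):
  exists p. forall w. forall x. exists z. forall q. ((F(p,p) | ~G(w)) & (~G(z) & ~G(x) | K(q)))
The quantifier exists w sits under an odd number of negations (counting the antecedent side of each →), so it flips to forall w.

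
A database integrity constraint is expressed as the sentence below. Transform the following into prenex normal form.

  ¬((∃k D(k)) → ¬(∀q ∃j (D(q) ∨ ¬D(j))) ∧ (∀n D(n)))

∃k ∀q ∃j ∃n (D(k) ∧ (D(q) ∨ ¬D(j) ∨ ¬D(n)))

First replace A → B with ¬A ∨ B.
  ¬(¬(∃k D(k)) ∨ ¬(∀q ∃j (D(q) ∨ ¬D(j))) ∧ (∀n D(n)))
Push ¬ through the quantifiers and connectives to reach negation normal form:
  (∃k D(k)) ∧ ((∀q ∃j (D(q) ∨ ¬D(j))) ∨ (∃n ¬D(n)))
Pull the quantifiers to the front (each side's bound variable is not free in the other side):
  ∃k ∀q ∃j ∃n (D(k) ∧ (D(q) ∨ ¬D(j) ∨ ¬D(n)))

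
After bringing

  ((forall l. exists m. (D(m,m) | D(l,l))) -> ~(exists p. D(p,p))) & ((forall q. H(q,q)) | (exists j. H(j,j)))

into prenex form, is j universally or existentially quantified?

existential

Rewrite implications/biconditionals: A → B as ¬A ∨ B.
  (~(forall l. exists m. (D(m,m) | D(l,l))) | ~(exists p. D(p,p))) & ((forall q. H(q,q)) | (exists j. H(j,j)))
Drive negations inward (¬∀x A ≡ ∃x ¬A, ¬∃x A ≡ ∀x ¬A, De Morgan for ∧/∨):
  ((exists l. forall m. (~D(m,m) & ~D(l,l))) | (forall p. ~D(p,p))) & ((forall q. H(q,q)) | (exists j. H(j,j)))
All bound variables are already distinct, so no renaming is needed.
Pull the quantifiers to the front (each side's bound variable is not free in the other side):
  exists l. forall m. forall p. forall q. exists j. ((~D(m,m) & ~D(l,l) | ~D(p,p)) & (H(q,q) | H(j,j)))
The quantifier exists j sits under an even number of negations (counting the antecedent side of each →), so it remains existential.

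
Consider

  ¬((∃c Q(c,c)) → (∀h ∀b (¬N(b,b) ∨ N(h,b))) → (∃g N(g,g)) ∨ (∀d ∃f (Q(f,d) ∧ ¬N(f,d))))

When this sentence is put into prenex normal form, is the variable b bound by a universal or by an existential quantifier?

Rewrite implications/biconditionals: A → B as ¬A ∨ B.
  ¬(¬(∃c Q(c,c)) ∨ ¬(∀h ∀b (¬N(b,b) ∨ N(h,b))) ∨ (∃g N(g,g)) ∨ (∀d ∃f (Q(f,d) ∧ ¬N(f,d))))
Push ¬ through the quantifiers and connectives to reach negation normal form:
  (∃c Q(c,c)) ∧ (∀h ∀b (¬N(b,b) ∨ N(h,b))) ∧ (∀g ¬N(g,g)) ∧ (∃d ∀f (¬Q(f,d) ∨ N(f,d)))
All bound variables are already distinct, so no renaming is needed.
Extract every quantifier outward, since the variables are now distinct and don't occur free across branches:
  ∃c ∀h ∀b ∀g ∃d ∀f (Q(c,c) ∧ (¬N(b,b) ∨ N(h,b)) ∧ ¬N(g,g) ∧ (¬Q(f,d) ∨ N(f,d)))
The quantifier ∀b sits under an even number of negations (counting the antecedent side of each →), so it remains universal.

universal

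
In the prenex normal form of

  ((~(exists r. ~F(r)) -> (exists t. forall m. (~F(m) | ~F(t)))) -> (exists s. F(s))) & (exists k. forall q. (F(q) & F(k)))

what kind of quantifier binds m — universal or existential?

First replace A → B with ¬A ∨ B.
  (~(~~(exists r. ~F(r)) | (exists t. forall m. (~F(m) | ~F(t)))) | (exists s. F(s))) & (exists k. forall q. (F(q) & F(k)))
Push ¬ through the quantifiers and connectives to reach negation normal form:
  ((forall r. F(r)) & (forall t. exists m. (F(m) & F(t))) | (exists s. F(s))) & (exists k. forall q. (F(q) & F(k)))
All bound variables are already distinct, so no renaming is needed.
Extract every quantifier outward, since the variables are now distinct and don't occur free across branches:
  forall r. forall t. exists m. exists s. exists k. forall q. ((F(r) & F(m) & F(t) | F(s)) & F(q) & F(k))
The quantifier forall m sits under an odd number of negations (counting the antecedent side of each →), so it flips to exists m.

existential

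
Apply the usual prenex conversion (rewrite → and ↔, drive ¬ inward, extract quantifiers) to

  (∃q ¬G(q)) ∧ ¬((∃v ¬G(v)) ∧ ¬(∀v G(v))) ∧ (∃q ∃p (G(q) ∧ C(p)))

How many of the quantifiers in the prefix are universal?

2

Push ¬ through the quantifiers and connectives to reach negation normal form:
  (∃q ¬G(q)) ∧ ((∀v G(v)) ∨ (∀v G(v))) ∧ (∃q ∃p (G(q) ∧ C(p)))
Give each quantifier a distinct variable: v↦s, q↦y1.
  (∃q ¬G(q)) ∧ ((∀v G(v)) ∨ (∀s G(s))) ∧ (∃y1 ∃p (G(y1) ∧ C(p)))
Finally move all quantifiers to the prefix:
  ∃q ∀v ∀s ∃y1 ∃p (¬G(q) ∧ (G(v) ∨ G(s)) ∧ G(y1) ∧ C(p))
The prefix is ∃q ∀v ∀s ∃y1 ∃p: 2 universal, 3 existential.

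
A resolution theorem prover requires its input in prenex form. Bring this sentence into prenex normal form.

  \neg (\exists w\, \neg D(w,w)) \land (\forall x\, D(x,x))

Move each ¬ inward, flipping quantifiers it crosses:
  (\forall w\, D(w,w)) \land (\forall x\, D(x,x))
Finally move all quantifiers to the prefix:
  \forall w\, \forall x\, (D(w,w) \land D(x,x))

\forall w\, \forall x\, (D(w,w) \land D(x,x))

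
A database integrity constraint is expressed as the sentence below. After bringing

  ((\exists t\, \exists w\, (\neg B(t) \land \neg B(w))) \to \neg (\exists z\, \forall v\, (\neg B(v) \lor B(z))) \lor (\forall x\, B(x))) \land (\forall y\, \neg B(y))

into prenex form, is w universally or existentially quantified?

First replace A → B with ¬A ∨ B.
  (\neg (\exists t\, \exists w\, (\neg B(t) \land \neg B(w))) \lor \neg (\exists z\, \forall v\, (\neg B(v) \lor B(z))) \lor (\forall x\, B(x))) \land (\forall y\, \neg B(y))
Drive negations inward (¬∀x A ≡ ∃x ¬A, ¬∃x A ≡ ∀x ¬A, De Morgan for ∧/∨):
  ((\forall t\, \forall w\, (B(t) \lor B(w))) \lor (\forall z\, \exists v\, (B(v) \land \neg B(z))) \lor (\forall x\, B(x))) \land (\forall y\, \neg B(y))
All bound variables are already distinct, so no renaming is needed.
Pull the quantifiers to the front (each side's bound variable is not free in the other side):
  \forall t\, \forall w\, \forall z\, \exists v\, \forall x\, \forall y\, ((B(t) \lor B(w) \lor B(v) \land \neg B(z) \lor B(x)) \land \neg B(y))
The quantifier \exists w sits under an odd number of negations (counting the antecedent side of each →), so it flips to \forall w.

universal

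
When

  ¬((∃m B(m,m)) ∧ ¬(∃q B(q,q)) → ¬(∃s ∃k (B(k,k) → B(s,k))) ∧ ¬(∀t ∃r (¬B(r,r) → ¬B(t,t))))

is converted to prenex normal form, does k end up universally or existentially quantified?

existential

Eliminate → and ↔ using ¬ and ∨.
  ¬(¬((∃m B(m,m)) ∧ ¬(∃q B(q,q))) ∨ ¬(∃s ∃k (¬B(k,k) ∨ B(s,k))) ∧ ¬(∀t ∃r (¬¬B(r,r) ∨ ¬B(t,t))))
Push ¬ through the quantifiers and connectives to reach negation normal form:
  (∃m B(m,m)) ∧ (∀q ¬B(q,q)) ∧ ((∃s ∃k (¬B(k,k) ∨ B(s,k))) ∨ (∀t ∃r (B(r,r) ∨ ¬B(t,t))))
Pull the quantifiers to the front (each side's bound variable is not free in the other side):
  ∃m ∀q ∃s ∃k ∀t ∃r (B(m,m) ∧ ¬B(q,q) ∧ (¬B(k,k) ∨ B(s,k) ∨ B(r,r) ∨ ¬B(t,t)))
The quantifier ∃k sits under an even number of negations (counting the antecedent side of each →), so it remains existential.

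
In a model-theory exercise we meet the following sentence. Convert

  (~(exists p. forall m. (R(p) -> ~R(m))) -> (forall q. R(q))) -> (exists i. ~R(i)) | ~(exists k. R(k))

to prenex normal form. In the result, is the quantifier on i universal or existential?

Eliminate → and ↔ using ¬ and ∨.
  ~(~~(exists p. forall m. (~R(p) | ~R(m))) | (forall q. R(q))) | (exists i. ~R(i)) | ~(exists k. R(k))
Drive negations inward (¬∀x A ≡ ∃x ¬A, ¬∃x A ≡ ∀x ¬A, De Morgan for ∧/∨):
  (forall p. exists m. (R(p) & R(m))) & (exists q. ~R(q)) | (exists i. ~R(i)) | (forall k. ~R(k))
All bound variables are already distinct, so no renaming is needed.
Pull the quantifiers to the front (each side's bound variable is not free in the other side):
  forall p. exists m. exists q. exists i. forall k. (R(p) & R(m) & ~R(q) | ~R(i) | ~R(k))
The quantifier exists i sits under an even number of negations (counting the antecedent side of each →), so it remains existential.

existential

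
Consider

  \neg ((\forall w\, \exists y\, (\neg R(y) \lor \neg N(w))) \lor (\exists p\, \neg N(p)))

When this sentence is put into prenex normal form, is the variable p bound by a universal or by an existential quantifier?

universal

Push ¬ through the quantifiers and connectives to reach negation normal form:
  (\exists w\, \forall y\, (R(y) \land N(w))) \land (\forall p\, N(p))
All bound variables are already distinct, so no renaming is needed.
Pull the quantifiers to the front (each side's bound variable is not free in the other side):
  \exists w\, \forall y\, \forall p\, (R(y) \land N(w) \land N(p))
The quantifier \exists p sits under an odd number of negations, so it flips to \forall p.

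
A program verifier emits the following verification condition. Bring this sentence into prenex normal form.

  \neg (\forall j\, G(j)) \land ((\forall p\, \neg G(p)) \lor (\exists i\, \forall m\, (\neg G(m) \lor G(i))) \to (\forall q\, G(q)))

Eliminate → and ↔ using ¬ and ∨.
  \neg (\forall j\, G(j)) \land (\neg ((\forall p\, \neg G(p)) \lor (\exists i\, \forall m\, (\neg G(m) \lor G(i)))) \lor (\forall q\, G(q)))
Push ¬ through the quantifiers and connectives to reach negation normal form:
  (\exists j\, \neg G(j)) \land ((\exists p\, G(p)) \land (\forall i\, \exists m\, (G(m) \land \neg G(i))) \lor (\forall q\, G(q)))
All bound variables are already distinct, so no renaming is needed.
Pull the quantifiers to the front (each side's bound variable is not free in the other side):
  \exists j\, \exists p\, \forall i\, \exists m\, \forall q\, (\neg G(j) \land (G(p) \land G(m) \land \neg G(i) \lor G(q)))

\exists j\, \exists p\, \forall i\, \exists m\, \forall q\, (\neg G(j) \land (G(p) \land G(m) \land \neg G(i) \lor G(q)))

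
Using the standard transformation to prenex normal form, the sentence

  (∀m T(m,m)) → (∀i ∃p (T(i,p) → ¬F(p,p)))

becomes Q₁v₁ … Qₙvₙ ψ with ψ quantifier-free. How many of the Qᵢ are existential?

2

Eliminate → and ↔ using ¬ and ∨.
  ¬(∀m T(m,m)) ∨ (∀i ∃p (¬T(i,p) ∨ ¬F(p,p)))
Move each ¬ inward, flipping quantifiers it crosses:
  (∃m ¬T(m,m)) ∨ (∀i ∃p (¬T(i,p) ∨ ¬F(p,p)))
Pull the quantifiers to the front (each side's bound variable is not free in the other side):
  ∃m ∀i ∃p (¬T(m,m) ∨ ¬T(i,p) ∨ ¬F(p,p))
The prefix is ∃m ∀i ∃p: 1 universal, 2 existential.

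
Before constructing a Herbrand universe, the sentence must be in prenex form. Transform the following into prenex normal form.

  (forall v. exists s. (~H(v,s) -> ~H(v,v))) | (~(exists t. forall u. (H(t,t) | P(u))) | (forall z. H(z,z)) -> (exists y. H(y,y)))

Rewrite implications/biconditionals: A → B as ¬A ∨ B.
  (forall v. exists s. (~~H(v,s) | ~H(v,v))) | ~(~(exists t. forall u. (H(t,t) | P(u))) | (forall z. H(z,z))) | (exists y. H(y,y))
Move each ¬ inward, flipping quantifiers it crosses:
  (forall v. exists s. (H(v,s) | ~H(v,v))) | (exists t. forall u. (H(t,t) | P(u))) & (exists z. ~H(z,z)) | (exists y. H(y,y))
All bound variables are already distinct, so no renaming is needed.
Extract every quantifier outward, since the variables are now distinct and don't occur free across branches:
  forall v. exists s. exists t. forall u. exists z. exists y. (H(v,s) | ~H(v,v) | (H(t,t) | P(u)) & ~H(z,z) | H(y,y))

forall v. exists s. exists t. forall u. exists z. exists y. (H(v,s) | ~H(v,v) | (H(t,t) | P(u)) & ~H(z,z) | H(y,y))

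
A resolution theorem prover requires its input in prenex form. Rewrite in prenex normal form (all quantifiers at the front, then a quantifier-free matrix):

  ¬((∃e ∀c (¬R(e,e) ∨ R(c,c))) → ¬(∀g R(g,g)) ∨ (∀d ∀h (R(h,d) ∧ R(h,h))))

∃e ∀c ∀g ∃d ∃h ((¬R(e,e) ∨ R(c,c)) ∧ R(g,g) ∧ (¬R(h,d) ∨ ¬R(h,h)))

Rewrite implications/biconditionals: A → B as ¬A ∨ B.
  ¬(¬(∃e ∀c (¬R(e,e) ∨ R(c,c))) ∨ ¬(∀g R(g,g)) ∨ (∀d ∀h (R(h,d) ∧ R(h,h))))
Push ¬ through the quantifiers and connectives to reach negation normal form:
  (∃e ∀c (¬R(e,e) ∨ R(c,c))) ∧ (∀g R(g,g)) ∧ (∃d ∃h (¬R(h,d) ∨ ¬R(h,h)))
All bound variables are already distinct, so no renaming is needed.
Finally move all quantifiers to the prefix:
  ∃e ∀c ∀g ∃d ∃h ((¬R(e,e) ∨ R(c,c)) ∧ R(g,g) ∧ (¬R(h,d) ∨ ¬R(h,h)))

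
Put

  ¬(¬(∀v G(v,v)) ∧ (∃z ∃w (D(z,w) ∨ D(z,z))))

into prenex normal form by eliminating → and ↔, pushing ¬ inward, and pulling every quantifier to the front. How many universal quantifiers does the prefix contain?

Push ¬ through the quantifiers and connectives to reach negation normal form:
  (∀v G(v,v)) ∨ (∀z ∀w (¬D(z,w) ∧ ¬D(z,z)))
All bound variables are already distinct, so no renaming is needed.
Finally move all quantifiers to the prefix:
  ∀v ∀z ∀w (G(v,v) ∨ ¬D(z,w) ∧ ¬D(z,z))
The prefix is ∀v ∀z ∀w: 3 universal, 0 existential.

3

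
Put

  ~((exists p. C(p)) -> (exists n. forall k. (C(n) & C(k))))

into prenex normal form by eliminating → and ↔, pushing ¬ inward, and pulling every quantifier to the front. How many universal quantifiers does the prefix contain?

Rewrite implications/biconditionals: A → B as ¬A ∨ B.
  ~(~(exists p. C(p)) | (exists n. forall k. (C(n) & C(k))))
Drive negations inward (¬∀x A ≡ ∃x ¬A, ¬∃x A ≡ ∀x ¬A, De Morgan for ∧/∨):
  (exists p. C(p)) & (forall n. exists k. (~C(n) | ~C(k)))
All bound variables are already distinct, so no renaming is needed.
Pull the quantifiers to the front (each side's bound variable is not free in the other side):
  exists p. forall n. exists k. (C(p) & (~C(n) | ~C(k)))
The prefix is exists p forall n exists k: 1 universal, 2 existential.

1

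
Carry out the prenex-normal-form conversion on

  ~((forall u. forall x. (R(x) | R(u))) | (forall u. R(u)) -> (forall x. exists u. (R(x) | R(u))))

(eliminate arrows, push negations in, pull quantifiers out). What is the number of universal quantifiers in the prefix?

4

First replace A → B with ¬A ∨ B.
  ~(~((forall u. forall x. (R(x) | R(u))) | (forall u. R(u))) | (forall x. exists u. (R(x) | R(u))))
Move each ¬ inward, flipping quantifiers it crosses:
  ((forall u. forall x. (R(x) | R(u))) | (forall u. R(u))) & (exists x. forall u. (~R(x) & ~R(u)))
Standardize variables apart so no two quantifiers bind the same name: u↦b, x↦z1, u↦y1.
  ((forall u. forall x. (R(x) | R(u))) | (forall b. R(b))) & (exists z1. forall y1. (~R(z1) & ~R(y1)))
Finally move all quantifiers to the prefix:
  forall u. forall x. forall b. exists z1. forall y1. ((R(x) | R(u) | R(b)) & ~R(z1) & ~R(y1))
The prefix is forall u forall x forall b exists z1 forall y1: 4 universal, 1 existential.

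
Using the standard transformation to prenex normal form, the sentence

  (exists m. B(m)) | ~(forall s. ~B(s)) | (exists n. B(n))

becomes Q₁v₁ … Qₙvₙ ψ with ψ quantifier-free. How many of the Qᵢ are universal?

Drive negations inward (¬∀x A ≡ ∃x ¬A, ¬∃x A ≡ ∀x ¬A, De Morgan for ∧/∨):
  (exists m. B(m)) | (exists s. B(s)) | (exists n. B(n))
Extract every quantifier outward, since the variables are now distinct and don't occur free across branches:
  exists m. exists s. exists n. (B(m) | B(s) | B(n))
The prefix is exists m exists s exists n: 0 universal, 3 existential.

0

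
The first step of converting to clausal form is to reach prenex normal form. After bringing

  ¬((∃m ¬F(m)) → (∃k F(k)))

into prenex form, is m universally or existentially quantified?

Eliminate → and ↔ using ¬ and ∨.
  ¬(¬(∃m ¬F(m)) ∨ (∃k F(k)))
Drive negations inward (¬∀x A ≡ ∃x ¬A, ¬∃x A ≡ ∀x ¬A, De Morgan for ∧/∨):
  (∃m ¬F(m)) ∧ (∀k ¬F(k))
All bound variables are already distinct, so no renaming is needed.
Extract every quantifier outward, since the variables are now distinct and don't occur free across branches:
  ∃m ∀k (¬F(m) ∧ ¬F(k))
The quantifier ∃m sits under an even number of negations (counting the antecedent side of each →), so it remains existential.

existential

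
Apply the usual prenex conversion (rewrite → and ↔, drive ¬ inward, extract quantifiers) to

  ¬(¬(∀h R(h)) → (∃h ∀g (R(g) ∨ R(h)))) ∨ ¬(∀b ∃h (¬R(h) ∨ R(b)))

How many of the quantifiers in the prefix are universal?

2

First replace A → B with ¬A ∨ B.
  ¬(¬¬(∀h R(h)) ∨ (∃h ∀g (R(g) ∨ R(h)))) ∨ ¬(∀b ∃h (¬R(h) ∨ R(b)))
Push ¬ through the quantifiers and connectives to reach negation normal form:
  (∃h ¬R(h)) ∧ (∀h ∃g (¬R(g) ∧ ¬R(h))) ∨ (∃b ∀h (R(h) ∧ ¬R(b)))
Give each quantifier a distinct variable: h↦x1, h↦u.
  (∃h ¬R(h)) ∧ (∀x1 ∃g (¬R(g) ∧ ¬R(x1))) ∨ (∃b ∀u (R(u) ∧ ¬R(b)))
Extract every quantifier outward, since the variables are now distinct and don't occur free across branches:
  ∃h ∀x1 ∃g ∃b ∀u (¬R(h) ∧ ¬R(g) ∧ ¬R(x1) ∨ R(u) ∧ ¬R(b))
The prefix is ∃h ∀x1 ∃g ∃b ∀u: 2 universal, 3 existential.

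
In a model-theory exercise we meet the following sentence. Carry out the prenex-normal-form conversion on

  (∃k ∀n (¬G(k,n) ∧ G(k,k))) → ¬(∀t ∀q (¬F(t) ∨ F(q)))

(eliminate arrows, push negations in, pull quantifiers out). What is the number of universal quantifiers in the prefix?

1

First replace A → B with ¬A ∨ B.
  ¬(∃k ∀n (¬G(k,n) ∧ G(k,k))) ∨ ¬(∀t ∀q (¬F(t) ∨ F(q)))
Drive negations inward (¬∀x A ≡ ∃x ¬A, ¬∃x A ≡ ∀x ¬A, De Morgan for ∧/∨):
  (∀k ∃n (G(k,n) ∨ ¬G(k,k))) ∨ (∃t ∃q (F(t) ∧ ¬F(q)))
All bound variables are already distinct, so no renaming is needed.
Finally move all quantifiers to the prefix:
  ∀k ∃n ∃t ∃q (G(k,n) ∨ ¬G(k,k) ∨ F(t) ∧ ¬F(q))
The prefix is ∀k ∃n ∃t ∃q: 1 universal, 3 existential.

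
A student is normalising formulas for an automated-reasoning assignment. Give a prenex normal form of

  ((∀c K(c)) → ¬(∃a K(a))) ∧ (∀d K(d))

Eliminate → and ↔ using ¬ and ∨.
  (¬(∀c K(c)) ∨ ¬(∃a K(a))) ∧ (∀d K(d))
Drive negations inward (¬∀x A ≡ ∃x ¬A, ¬∃x A ≡ ∀x ¬A, De Morgan for ∧/∨):
  ((∃c ¬K(c)) ∨ (∀a ¬K(a))) ∧ (∀d K(d))
All bound variables are already distinct, so no renaming is needed.
Finally move all quantifiers to the prefix:
  ∃c ∀a ∀d ((¬K(c) ∨ ¬K(a)) ∧ K(d))

∃c ∀a ∀d ((¬K(c) ∨ ¬K(a)) ∧ K(d))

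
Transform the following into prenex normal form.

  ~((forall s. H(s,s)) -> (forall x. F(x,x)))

Eliminate → and ↔ using ¬ and ∨.
  ~(~(forall s. H(s,s)) | (forall x. F(x,x)))
Drive negations inward (¬∀x A ≡ ∃x ¬A, ¬∃x A ≡ ∀x ¬A, De Morgan for ∧/∨):
  (forall s. H(s,s)) & (exists x. ~F(x,x))
All bound variables are already distinct, so no renaming is needed.
Finally move all quantifiers to the prefix:
  forall s. exists x. (H(s,s) & ~F(x,x))

forall s. exists x. (H(s,s) & ~F(x,x))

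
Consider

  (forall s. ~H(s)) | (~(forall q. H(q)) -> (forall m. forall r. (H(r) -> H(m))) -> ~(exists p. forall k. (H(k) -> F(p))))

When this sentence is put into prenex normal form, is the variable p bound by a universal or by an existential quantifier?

universal

Rewrite implications/biconditionals: A → B as ¬A ∨ B.
  (forall s. ~H(s)) | ~~(forall q. H(q)) | ~(forall m. forall r. (~H(r) | H(m))) | ~(exists p. forall k. (~H(k) | F(p)))
Push ¬ through the quantifiers and connectives to reach negation normal form:
  (forall s. ~H(s)) | (forall q. H(q)) | (exists m. exists r. (H(r) & ~H(m))) | (forall p. exists k. (H(k) & ~F(p)))
Pull the quantifiers to the front (each side's bound variable is not free in the other side):
  forall s. forall q. exists m. exists r. forall p. exists k. (~H(s) | H(q) | H(r) & ~H(m) | H(k) & ~F(p))
The quantifier exists p sits under an odd number of negations (counting the antecedent side of each →), so it flips to forall p.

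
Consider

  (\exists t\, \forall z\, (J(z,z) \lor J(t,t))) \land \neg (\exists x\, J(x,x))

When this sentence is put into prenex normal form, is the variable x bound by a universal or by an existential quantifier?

universal

Push ¬ through the quantifiers and connectives to reach negation normal form:
  (\exists t\, \forall z\, (J(z,z) \lor J(t,t))) \land (\forall x\, \neg J(x,x))
All bound variables are already distinct, so no renaming is needed.
Extract every quantifier outward, since the variables are now distinct and don't occur free across branches:
  \exists t\, \forall z\, \forall x\, ((J(z,z) \lor J(t,t)) \land \neg J(x,x))
The quantifier \exists x sits under an odd number of negations, so it flips to \forall x.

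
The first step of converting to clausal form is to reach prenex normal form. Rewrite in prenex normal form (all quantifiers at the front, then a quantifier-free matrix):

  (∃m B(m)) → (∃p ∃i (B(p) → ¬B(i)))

Eliminate → and ↔ using ¬ and ∨.
  ¬(∃m B(m)) ∨ (∃p ∃i (¬B(p) ∨ ¬B(i)))
Drive negations inward (¬∀x A ≡ ∃x ¬A, ¬∃x A ≡ ∀x ¬A, De Morgan for ∧/∨):
  (∀m ¬B(m)) ∨ (∃p ∃i (¬B(p) ∨ ¬B(i)))
All bound variables are already distinct, so no renaming is needed.
Extract every quantifier outward, since the variables are now distinct and don't occur free across branches:
  ∀m ∃p ∃i (¬B(m) ∨ ¬B(p) ∨ ¬B(i))

∀m ∃p ∃i (¬B(m) ∨ ¬B(p) ∨ ¬B(i))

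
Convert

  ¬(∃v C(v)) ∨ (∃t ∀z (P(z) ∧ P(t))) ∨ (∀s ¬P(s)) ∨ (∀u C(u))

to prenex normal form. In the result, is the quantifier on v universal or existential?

Move each ¬ inward, flipping quantifiers it crosses:
  (∀v ¬C(v)) ∨ (∃t ∀z (P(z) ∧ P(t))) ∨ (∀s ¬P(s)) ∨ (∀u C(u))
All bound variables are already distinct, so no renaming is needed.
Extract every quantifier outward, since the variables are now distinct and don't occur free across branches:
  ∀v ∃t ∀z ∀s ∀u (¬C(v) ∨ P(z) ∧ P(t) ∨ ¬P(s) ∨ C(u))
The quantifier ∃v sits under an odd number of negations, so it flips to ∀v.

universal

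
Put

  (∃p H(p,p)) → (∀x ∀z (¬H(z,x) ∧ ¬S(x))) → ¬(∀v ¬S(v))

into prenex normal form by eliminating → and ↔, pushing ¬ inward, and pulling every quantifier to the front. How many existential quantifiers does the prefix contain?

Eliminate → and ↔ using ¬ and ∨.
  ¬(∃p H(p,p)) ∨ ¬(∀x ∀z (¬H(z,x) ∧ ¬S(x))) ∨ ¬(∀v ¬S(v))
Move each ¬ inward, flipping quantifiers it crosses:
  (∀p ¬H(p,p)) ∨ (∃x ∃z (H(z,x) ∨ S(x))) ∨ (∃v S(v))
Pull the quantifiers to the front (each side's bound variable is not free in the other side):
  ∀p ∃x ∃z ∃v (¬H(p,p) ∨ H(z,x) ∨ S(x) ∨ S(v))
The prefix is ∀p ∃x ∃z ∃v: 1 universal, 3 existential.

3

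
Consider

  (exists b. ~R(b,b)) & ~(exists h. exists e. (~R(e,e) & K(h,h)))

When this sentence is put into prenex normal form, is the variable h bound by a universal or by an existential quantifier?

universal

Move each ¬ inward, flipping quantifiers it crosses:
  (exists b. ~R(b,b)) & (forall h. forall e. (R(e,e) | ~K(h,h)))
All bound variables are already distinct, so no renaming is needed.
Finally move all quantifiers to the prefix:
  exists b. forall h. forall e. (~R(b,b) & (R(e,e) | ~K(h,h)))
The quantifier exists h sits under an odd number of negations, so it flips to forall h.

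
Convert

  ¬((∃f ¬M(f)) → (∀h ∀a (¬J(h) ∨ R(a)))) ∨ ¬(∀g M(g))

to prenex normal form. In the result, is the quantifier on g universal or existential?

First replace A → B with ¬A ∨ B.
  ¬(¬(∃f ¬M(f)) ∨ (∀h ∀a (¬J(h) ∨ R(a)))) ∨ ¬(∀g M(g))
Drive negations inward (¬∀x A ≡ ∃x ¬A, ¬∃x A ≡ ∀x ¬A, De Morgan for ∧/∨):
  (∃f ¬M(f)) ∧ (∃h ∃a (J(h) ∧ ¬R(a))) ∨ (∃g ¬M(g))
All bound variables are already distinct, so no renaming is needed.
Finally move all quantifiers to the prefix:
  ∃f ∃h ∃a ∃g (¬M(f) ∧ J(h) ∧ ¬R(a) ∨ ¬M(g))
The quantifier ∀g sits under an odd number of negations (counting the antecedent side of each →), so it flips to ∃g.

existential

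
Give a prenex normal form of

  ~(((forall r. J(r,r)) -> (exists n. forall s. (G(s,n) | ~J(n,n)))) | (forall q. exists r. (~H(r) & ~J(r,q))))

Eliminate → and ↔ using ¬ and ∨.
  ~(~(forall r. J(r,r)) | (exists n. forall s. (G(s,n) | ~J(n,n))) | (forall q. exists r. (~H(r) & ~J(r,q))))
Drive negations inward (¬∀x A ≡ ∃x ¬A, ¬∃x A ≡ ∀x ¬A, De Morgan for ∧/∨):
  (forall r. J(r,r)) & (forall n. exists s. (~G(s,n) & J(n,n))) & (exists q. forall r. (H(r) | J(r,q)))
Give each quantifier a distinct variable: r↦w1.
  (forall r. J(r,r)) & (forall n. exists s. (~G(s,n) & J(n,n))) & (exists q. forall w1. (H(w1) | J(w1,q)))
Pull the quantifiers to the front (each side's bound variable is not free in the other side):
  forall r. forall n. exists s. exists q. forall w1. (J(r,r) & ~G(s,n) & J(n,n) & (H(w1) | J(w1,q)))

forall r. forall n. exists s. exists q. forall w1. (J(r,r) & ~G(s,n) & J(n,n) & (H(w1) | J(w1,q)))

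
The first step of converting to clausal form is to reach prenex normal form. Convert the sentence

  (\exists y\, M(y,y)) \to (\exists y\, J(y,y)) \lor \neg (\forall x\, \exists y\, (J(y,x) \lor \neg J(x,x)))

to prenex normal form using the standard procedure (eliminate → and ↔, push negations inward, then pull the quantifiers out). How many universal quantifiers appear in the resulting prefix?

2

Eliminate → and ↔ using ¬ and ∨.
  \neg (\exists y\, M(y,y)) \lor (\exists y\, J(y,y)) \lor \neg (\forall x\, \exists y\, (J(y,x) \lor \neg J(x,x)))
Drive negations inward (¬∀x A ≡ ∃x ¬A, ¬∃x A ≡ ∀x ¬A, De Morgan for ∧/∨):
  (\forall y\, \neg M(y,y)) \lor (\exists y\, J(y,y)) \lor (\exists x\, \forall y\, (\neg J(y,x) \land J(x,x)))
Standardize variables apart so no two quantifiers bind the same name: y↦a, y↦v1.
  (\forall y\, \neg M(y,y)) \lor (\exists a\, J(a,a)) \lor (\exists x\, \forall v1\, (\neg J(v1,x) \land J(x,x)))
Finally move all quantifiers to the prefix:
  \forall y\, \exists a\, \exists x\, \forall v1\, (\neg M(y,y) \lor J(a,a) \lor \neg J(v1,x) \land J(x,x))
The prefix is \forall y \exists a \exists x \forall v1: 2 universal, 2 existential.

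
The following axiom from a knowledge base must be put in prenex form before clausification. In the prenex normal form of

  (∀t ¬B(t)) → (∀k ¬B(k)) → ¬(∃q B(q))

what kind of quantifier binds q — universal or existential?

Eliminate → and ↔ using ¬ and ∨.
  ¬(∀t ¬B(t)) ∨ ¬(∀k ¬B(k)) ∨ ¬(∃q B(q))
Push ¬ through the quantifiers and connectives to reach negation normal form:
  (∃t B(t)) ∨ (∃k B(k)) ∨ (∀q ¬B(q))
All bound variables are already distinct, so no renaming is needed.
Extract every quantifier outward, since the variables are now distinct and don't occur free across branches:
  ∃t ∃k ∀q (B(t) ∨ B(k) ∨ ¬B(q))
The quantifier ∃q sits under an odd number of negations (counting the antecedent side of each →), so it flips to ∀q.

universal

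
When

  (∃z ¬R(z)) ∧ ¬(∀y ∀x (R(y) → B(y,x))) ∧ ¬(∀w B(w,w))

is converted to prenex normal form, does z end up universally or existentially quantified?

Eliminate → and ↔ using ¬ and ∨.
  (∃z ¬R(z)) ∧ ¬(∀y ∀x (¬R(y) ∨ B(y,x))) ∧ ¬(∀w B(w,w))
Push ¬ through the quantifiers and connectives to reach negation normal form:
  (∃z ¬R(z)) ∧ (∃y ∃x (R(y) ∧ ¬B(y,x))) ∧ (∃w ¬B(w,w))
All bound variables are already distinct, so no renaming is needed.
Pull the quantifiers to the front (each side's bound variable is not free in the other side):
  ∃z ∃y ∃x ∃w (¬R(z) ∧ R(y) ∧ ¬B(y,x) ∧ ¬B(w,w))
The quantifier ∃z sits under an even number of negations (counting the antecedent side of each →), so it remains existential.

existential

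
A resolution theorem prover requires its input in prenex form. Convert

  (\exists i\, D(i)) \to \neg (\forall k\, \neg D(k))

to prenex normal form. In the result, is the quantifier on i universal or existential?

universal

First replace A → B with ¬A ∨ B.
  \neg (\exists i\, D(i)) \lor \neg (\forall k\, \neg D(k))
Push ¬ through the quantifiers and connectives to reach negation normal form:
  (\forall i\, \neg D(i)) \lor (\exists k\, D(k))
All bound variables are already distinct, so no renaming is needed.
Pull the quantifiers to the front (each side's bound variable is not free in the other side):
  \forall i\, \exists k\, (\neg D(i) \lor D(k))
The quantifier \exists i sits under an odd number of negations (counting the antecedent side of each →), so it flips to \forall i.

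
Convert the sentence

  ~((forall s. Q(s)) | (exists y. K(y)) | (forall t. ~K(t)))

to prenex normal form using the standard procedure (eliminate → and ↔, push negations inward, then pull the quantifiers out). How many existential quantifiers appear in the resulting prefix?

2

Move each ¬ inward, flipping quantifiers it crosses:
  (exists s. ~Q(s)) & (forall y. ~K(y)) & (exists t. K(t))
All bound variables are already distinct, so no renaming is needed.
Extract every quantifier outward, since the variables are now distinct and don't occur free across branches:
  exists s. forall y. exists t. (~Q(s) & ~K(y) & K(t))
The prefix is exists s forall y exists t: 1 universal, 2 existential.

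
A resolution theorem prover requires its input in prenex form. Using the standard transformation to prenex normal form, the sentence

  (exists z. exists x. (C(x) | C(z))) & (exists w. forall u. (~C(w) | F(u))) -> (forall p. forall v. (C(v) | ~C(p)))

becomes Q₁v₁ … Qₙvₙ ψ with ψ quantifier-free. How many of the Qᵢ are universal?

5

Rewrite implications/biconditionals: A → B as ¬A ∨ B.
  ~((exists z. exists x. (C(x) | C(z))) & (exists w. forall u. (~C(w) | F(u)))) | (forall p. forall v. (C(v) | ~C(p)))
Move each ¬ inward, flipping quantifiers it crosses:
  (forall z. forall x. (~C(x) & ~C(z))) | (forall w. exists u. (C(w) & ~F(u))) | (forall p. forall v. (C(v) | ~C(p)))
Pull the quantifiers to the front (each side's bound variable is not free in the other side):
  forall z. forall x. forall w. exists u. forall p. forall v. (~C(x) & ~C(z) | C(w) & ~F(u) | C(v) | ~C(p))
The prefix is forall z forall x forall w exists u forall p forall v: 5 universal, 1 existential.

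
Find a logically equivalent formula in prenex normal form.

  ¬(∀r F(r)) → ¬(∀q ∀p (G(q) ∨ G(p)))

∀r ∃q ∃p (F(r) ∨ ¬G(q) ∧ ¬G(p))

Eliminate → and ↔ using ¬ and ∨.
  ¬¬(∀r F(r)) ∨ ¬(∀q ∀p (G(q) ∨ G(p)))
Push ¬ through the quantifiers and connectives to reach negation normal form:
  (∀r F(r)) ∨ (∃q ∃p (¬G(q) ∧ ¬G(p)))
Finally move all quantifiers to the prefix:
  ∀r ∃q ∃p (F(r) ∨ ¬G(q) ∧ ¬G(p))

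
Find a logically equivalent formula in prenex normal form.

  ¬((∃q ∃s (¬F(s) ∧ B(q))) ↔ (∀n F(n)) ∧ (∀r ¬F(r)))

∃q ∃s ∃n ∃r ∀c ∀v1 ∀x1 ∀b (¬F(s) ∧ B(q) ∧ (¬F(n) ∨ F(r)) ∨ F(c) ∧ ¬F(v1) ∧ (F(b) ∨ ¬B(x1)))

Eliminate → and ↔ using ¬ and ∨; A ↔ B as (¬A ∨ B) ∧ (¬B ∨ A).
  ¬((¬(∃q ∃s (¬F(s) ∧ B(q))) ∨ (∀n F(n)) ∧ (∀r ¬F(r))) ∧ (¬((∀n F(n)) ∧ (∀r ¬F(r))) ∨ (∃q ∃s (¬F(s) ∧ B(q)))))
Push ¬ through the quantifiers and connectives to reach negation normal form:
  (∃q ∃s (¬F(s) ∧ B(q))) ∧ ((∃n ¬F(n)) ∨ (∃r F(r))) ∨ (∀n F(n)) ∧ (∀r ¬F(r)) ∧ (∀q ∀s (F(s) ∨ ¬B(q)))
Rename bound variables to avoid capture: n↦c, r↦v1, q↦x1, s↦b.
  (∃q ∃s (¬F(s) ∧ B(q))) ∧ ((∃n ¬F(n)) ∨ (∃r F(r))) ∨ (∀c F(c)) ∧ (∀v1 ¬F(v1)) ∧ (∀x1 ∀b (F(b) ∨ ¬B(x1)))
Extract every quantifier outward, since the variables are now distinct and don't occur free across branches:
  ∃q ∃s ∃n ∃r ∀c ∀v1 ∀x1 ∀b (¬F(s) ∧ B(q) ∧ (¬F(n) ∨ F(r)) ∨ F(c) ∧ ¬F(v1) ∧ (F(b) ∨ ¬B(x1)))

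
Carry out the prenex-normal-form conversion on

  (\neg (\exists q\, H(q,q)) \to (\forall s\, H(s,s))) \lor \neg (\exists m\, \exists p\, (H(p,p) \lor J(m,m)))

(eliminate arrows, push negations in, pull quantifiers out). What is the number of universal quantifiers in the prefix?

3

Rewrite implications/biconditionals: A → B as ¬A ∨ B.
  \neg \neg (\exists q\, H(q,q)) \lor (\forall s\, H(s,s)) \lor \neg (\exists m\, \exists p\, (H(p,p) \lor J(m,m)))
Move each ¬ inward, flipping quantifiers it crosses:
  (\exists q\, H(q,q)) \lor (\forall s\, H(s,s)) \lor (\forall m\, \forall p\, (\neg H(p,p) \land \neg J(m,m)))
All bound variables are already distinct, so no renaming is needed.
Pull the quantifiers to the front (each side's bound variable is not free in the other side):
  \exists q\, \forall s\, \forall m\, \forall p\, (H(q,q) \lor H(s,s) \lor \neg H(p,p) \land \neg J(m,m))
The prefix is \exists q \forall s \forall m \forall p: 3 universal, 1 existential.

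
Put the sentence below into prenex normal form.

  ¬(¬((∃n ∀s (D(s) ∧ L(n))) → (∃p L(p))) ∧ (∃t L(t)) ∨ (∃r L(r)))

Rewrite implications/biconditionals: A → B as ¬A ∨ B.
  ¬(¬(¬(∃n ∀s (D(s) ∧ L(n))) ∨ (∃p L(p))) ∧ (∃t L(t)) ∨ (∃r L(r)))
Drive negations inward (¬∀x A ≡ ∃x ¬A, ¬∃x A ≡ ∀x ¬A, De Morgan for ∧/∨):
  ((∀n ∃s (¬D(s) ∨ ¬L(n))) ∨ (∃p L(p)) ∨ (∀t ¬L(t))) ∧ (∀r ¬L(r))
All bound variables are already distinct, so no renaming is needed.
Finally move all quantifiers to the prefix:
  ∀n ∃s ∃p ∀t ∀r ((¬D(s) ∨ ¬L(n) ∨ L(p) ∨ ¬L(t)) ∧ ¬L(r))

∀n ∃s ∃p ∀t ∀r ((¬D(s) ∨ ¬L(n) ∨ L(p) ∨ ¬L(t)) ∧ ¬L(r))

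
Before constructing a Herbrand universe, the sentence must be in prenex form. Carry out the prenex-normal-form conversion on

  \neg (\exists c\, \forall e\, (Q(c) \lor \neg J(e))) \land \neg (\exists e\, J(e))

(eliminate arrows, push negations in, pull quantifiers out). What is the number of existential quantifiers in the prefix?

Push ¬ through the quantifiers and connectives to reach negation normal form:
  (\forall c\, \exists e\, (\neg Q(c) \land J(e))) \land (\forall e\, \neg J(e))
Standardize variables apart so no two quantifiers bind the same name: e↦v.
  (\forall c\, \exists e\, (\neg Q(c) \land J(e))) \land (\forall v\, \neg J(v))
Extract every quantifier outward, since the variables are now distinct and don't occur free across branches:
  \forall c\, \exists e\, \forall v\, (\neg Q(c) \land J(e) \land \neg J(v))
The prefix is \forall c \exists e \forall v: 2 universal, 1 existential.

1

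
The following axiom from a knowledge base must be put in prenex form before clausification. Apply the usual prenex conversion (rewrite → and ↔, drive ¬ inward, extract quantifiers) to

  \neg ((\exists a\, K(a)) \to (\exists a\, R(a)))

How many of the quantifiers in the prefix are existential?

1

First replace A → B with ¬A ∨ B.
  \neg (\neg (\exists a\, K(a)) \lor (\exists a\, R(a)))
Drive negations inward (¬∀x A ≡ ∃x ¬A, ¬∃x A ≡ ∀x ¬A, De Morgan for ∧/∨):
  (\exists a\, K(a)) \land (\forall a\, \neg R(a))
Rename bound variables to avoid capture: a↦v1.
  (\exists a\, K(a)) \land (\forall v1\, \neg R(v1))
Extract every quantifier outward, since the variables are now distinct and don't occur free across branches:
  \exists a\, \forall v1\, (K(a) \land \neg R(v1))
The prefix is \exists a \forall v1: 1 universal, 1 existential.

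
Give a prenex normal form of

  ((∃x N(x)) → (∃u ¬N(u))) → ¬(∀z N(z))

Eliminate → and ↔ using ¬ and ∨.
  ¬(¬(∃x N(x)) ∨ (∃u ¬N(u))) ∨ ¬(∀z N(z))
Push ¬ through the quantifiers and connectives to reach negation normal form:
  (∃x N(x)) ∧ (∀u N(u)) ∨ (∃z ¬N(z))
Finally move all quantifiers to the prefix:
  ∃x ∀u ∃z (N(x) ∧ N(u) ∨ ¬N(z))

∃x ∀u ∃z (N(x) ∧ N(u) ∨ ¬N(z))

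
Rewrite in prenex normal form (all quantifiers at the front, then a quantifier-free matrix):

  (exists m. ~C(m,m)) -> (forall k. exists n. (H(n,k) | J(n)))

forall m. forall k. exists n. (C(m,m) | H(n,k) | J(n))

Rewrite implications/biconditionals: A → B as ¬A ∨ B.
  ~(exists m. ~C(m,m)) | (forall k. exists n. (H(n,k) | J(n)))
Drive negations inward (¬∀x A ≡ ∃x ¬A, ¬∃x A ≡ ∀x ¬A, De Morgan for ∧/∨):
  (forall m. C(m,m)) | (forall k. exists n. (H(n,k) | J(n)))
All bound variables are already distinct, so no renaming is needed.
Finally move all quantifiers to the prefix:
  forall m. forall k. exists n. (C(m,m) | H(n,k) | J(n))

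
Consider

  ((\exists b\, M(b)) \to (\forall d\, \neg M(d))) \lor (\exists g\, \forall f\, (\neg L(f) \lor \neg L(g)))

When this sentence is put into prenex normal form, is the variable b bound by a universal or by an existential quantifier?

universal

Rewrite implications/biconditionals: A → B as ¬A ∨ B.
  \neg (\exists b\, M(b)) \lor (\forall d\, \neg M(d)) \lor (\exists g\, \forall f\, (\neg L(f) \lor \neg L(g)))
Drive negations inward (¬∀x A ≡ ∃x ¬A, ¬∃x A ≡ ∀x ¬A, De Morgan for ∧/∨):
  (\forall b\, \neg M(b)) \lor (\forall d\, \neg M(d)) \lor (\exists g\, \forall f\, (\neg L(f) \lor \neg L(g)))
Pull the quantifiers to the front (each side's bound variable is not free in the other side):
  \forall b\, \forall d\, \exists g\, \forall f\, (\neg M(b) \lor \neg M(d) \lor \neg L(f) \lor \neg L(g))
The quantifier \exists b sits under an odd number of negations (counting the antecedent side of each →), so it flips to \forall b.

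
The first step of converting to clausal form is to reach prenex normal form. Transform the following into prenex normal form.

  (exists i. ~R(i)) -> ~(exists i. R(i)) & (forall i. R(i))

forall i. forall q. forall v1. (R(i) | ~R(q) & R(v1))

Rewrite implications/biconditionals: A → B as ¬A ∨ B.
  ~(exists i. ~R(i)) | ~(exists i. R(i)) & (forall i. R(i))
Push ¬ through the quantifiers and connectives to reach negation normal form:
  (forall i. R(i)) | (forall i. ~R(i)) & (forall i. R(i))
Give each quantifier a distinct variable: i↦q, i↦v1.
  (forall i. R(i)) | (forall q. ~R(q)) & (forall v1. R(v1))
Pull the quantifiers to the front (each side's bound variable is not free in the other side):
  forall i. forall q. forall v1. (R(i) | ~R(q) & R(v1))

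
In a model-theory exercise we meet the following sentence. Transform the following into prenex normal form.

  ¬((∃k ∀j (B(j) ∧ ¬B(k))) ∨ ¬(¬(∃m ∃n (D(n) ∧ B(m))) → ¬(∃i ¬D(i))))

∀k ∃j ∃m ∃n ∀i ((¬B(j) ∨ B(k)) ∧ (D(n) ∧ B(m) ∨ D(i)))

Rewrite implications/biconditionals: A → B as ¬A ∨ B.
  ¬((∃k ∀j (B(j) ∧ ¬B(k))) ∨ ¬(¬¬(∃m ∃n (D(n) ∧ B(m))) ∨ ¬(∃i ¬D(i))))
Drive negations inward (¬∀x A ≡ ∃x ¬A, ¬∃x A ≡ ∀x ¬A, De Morgan for ∧/∨):
  (∀k ∃j (¬B(j) ∨ B(k))) ∧ ((∃m ∃n (D(n) ∧ B(m))) ∨ (∀i D(i)))
All bound variables are already distinct, so no renaming is needed.
Finally move all quantifiers to the prefix:
  ∀k ∃j ∃m ∃n ∀i ((¬B(j) ∨ B(k)) ∧ (D(n) ∧ B(m) ∨ D(i)))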